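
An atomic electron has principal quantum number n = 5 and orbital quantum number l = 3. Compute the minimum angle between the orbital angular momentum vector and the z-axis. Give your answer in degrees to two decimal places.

θ_min ≈ 30.00°

|L| = ℏ√(l(l+1)) = 2√3 ℏ.
The smallest angle corresponds to the largest L_z, i.e. m_l = l = 3, giving L_z = 3ℏ.
cos θ_min = 3/√12, so θ_min ≈ 30.00°.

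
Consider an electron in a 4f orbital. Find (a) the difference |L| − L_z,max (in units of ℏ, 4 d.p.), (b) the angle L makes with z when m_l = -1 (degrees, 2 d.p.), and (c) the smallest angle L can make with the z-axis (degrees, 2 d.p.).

|L|−L_z,max ≈ 0.4641ℏ; θ(m_l=-1) ≈ 106.78°; θ_min ≈ 30.00°

For 4f, l = 3.
|L| − L_z,max = (2√3 − 3)ℏ ≈ 0.4641ℏ.
For m_l = -1: cos θ = -1/√12, θ ≈ 106.78°.
cos θ_min = 3/√12, so θ_min ≈ 30.00°.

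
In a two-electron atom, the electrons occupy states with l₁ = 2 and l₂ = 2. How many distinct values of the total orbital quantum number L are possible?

5

L runs from |2 − 2| = 0 to 2 + 2 = 4.
L ∈ {0, 1, 2, 3, 4}.
That is 5 values.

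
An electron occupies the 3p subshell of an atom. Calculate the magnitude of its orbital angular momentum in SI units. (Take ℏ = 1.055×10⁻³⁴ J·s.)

For 3p, l = 1.
|L| = ℏ√(l(l+1)) = ℏ√(1·2) = √2 ℏ
Numerically, |L| = 1.414 × (1.055×10⁻³⁴ J·s) = 1.492×10⁻³⁴ J·s.

|L| = 1.492×10⁻³⁴ J·s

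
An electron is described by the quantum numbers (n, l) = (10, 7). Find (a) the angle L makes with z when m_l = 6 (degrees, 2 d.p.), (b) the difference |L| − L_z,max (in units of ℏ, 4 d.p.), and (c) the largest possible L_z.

For m_l = 6: cos θ = 6/√56, θ ≈ 36.70°.
|L| − L_z,max = (2√14 − 7)ℏ ≈ 0.4833ℏ.
L_z,max = lℏ = 7ℏ.

θ(m_l=6) ≈ 36.70°; |L|−L_z,max ≈ 0.4833ℏ; L_z,max = 7ℏ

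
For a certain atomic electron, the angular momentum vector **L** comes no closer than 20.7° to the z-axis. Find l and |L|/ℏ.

cos θ_min = l/√(l(l+1)) = √(l/(l+1)), so l/(l+1) = cos²(20.7°) = 0.8751.
Thus l = 0.8751/(1 − 0.8751) ≈ 7.
Then |L| = ℏ√(7·8) = 2√14 ℏ.

l = 7, |L| = 2√14 ℏ ≈ 7.483ℏ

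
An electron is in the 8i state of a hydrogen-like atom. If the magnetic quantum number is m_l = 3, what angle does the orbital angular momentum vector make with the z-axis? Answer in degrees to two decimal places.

θ ≈ 62.42°

The 8i subshell has l = 6.
|L| = √(l(l+1)) ℏ = √42 ℏ.
L_z = m_l ℏ = 3ℏ.
cos θ = L_z/|L| = 3/√42, so θ ≈ 62.42°.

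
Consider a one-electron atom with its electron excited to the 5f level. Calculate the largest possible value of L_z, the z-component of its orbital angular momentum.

The 5f level has l = 3.
L_z = m_l ℏ with m_l ∈ {−3, …, 3}; the maximum is m_l = 3.

L_z,max = 3ℏ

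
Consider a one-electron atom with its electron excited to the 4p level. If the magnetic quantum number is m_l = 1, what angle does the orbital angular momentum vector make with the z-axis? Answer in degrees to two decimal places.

θ ≈ 45.00°

The 4p level has l = 1.
|L| = √(l(l+1)) ℏ = √2 ℏ.
L_z = m_l ℏ = 1ℏ.
cos θ = L_z/|L| = 1/√2, so θ ≈ 45.00°.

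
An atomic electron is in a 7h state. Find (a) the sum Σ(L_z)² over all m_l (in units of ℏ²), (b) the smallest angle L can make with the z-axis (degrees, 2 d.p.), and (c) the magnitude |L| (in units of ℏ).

Σ(L_z)² = 110 ℏ²; θ_min ≈ 24.09°; |L| = √30 ℏ ≈ 5.477ℏ

The 7h subshell has l = 5.
Σ m_l² = 110, so Σ(L_z)² = 110 ℏ².
cos θ_min = 5/√30, so θ_min ≈ 24.09°.
|L| = ℏ√(5·6) = √30 ℏ ≈ 5.477ℏ.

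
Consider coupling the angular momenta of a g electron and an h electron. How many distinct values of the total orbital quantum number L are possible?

9

The total orbital quantum number L ranges from |l₁ − l₂| to l₁ + l₂ in integer steps.
L ∈ {1, 2, 3, 4, 5, 6, 7, 8, 9}.
That is 9 values.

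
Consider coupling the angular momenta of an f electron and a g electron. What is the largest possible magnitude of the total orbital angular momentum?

|L_tot|_max = 2√14 ℏ ≈ 7.483ℏ

Angular momentum addition gives L = |l₁ − l₂|, …, l₁ + l₂.
L ∈ {1, 2, 3, 4, 5, 6, 7}.
The largest magnitude corresponds to L = 7: |L_tot| = ℏ√(7·8) = 2√14 ℏ.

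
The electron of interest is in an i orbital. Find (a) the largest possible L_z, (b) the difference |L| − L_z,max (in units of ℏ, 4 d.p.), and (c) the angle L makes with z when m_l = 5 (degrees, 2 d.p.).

L_z,max = 6ℏ; |L|−L_z,max ≈ 0.4807ℏ; θ(m_l=5) ≈ 39.51°

The letter i corresponds to l = 6.
L_z,max = lℏ = 6ℏ.
|L| − L_z,max = (√42 − 6)ℏ ≈ 0.4807ℏ.
For m_l = 5: cos θ = 5/√42, θ ≈ 39.51°.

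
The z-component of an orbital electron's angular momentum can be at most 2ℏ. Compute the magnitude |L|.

Since max m_l = l, l = 2.
|L| = √(l(l+1)) ℏ = √6 ℏ.

|L| = √6 ℏ ≈ 2.449ℏ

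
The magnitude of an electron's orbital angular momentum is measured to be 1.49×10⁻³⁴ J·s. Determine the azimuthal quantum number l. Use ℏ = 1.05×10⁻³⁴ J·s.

l = 1

|L|/ℏ = (1.49×10⁻³⁴)/(1.05×10⁻³⁴) ≈ 1.419.
l(l+1) ≈ 1.419² ≈ 2.01, so l = 1.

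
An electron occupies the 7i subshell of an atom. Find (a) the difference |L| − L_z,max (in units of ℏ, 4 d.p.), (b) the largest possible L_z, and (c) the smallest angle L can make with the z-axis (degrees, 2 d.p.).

7i means n = 7, l = 6.
|L| − L_z,max = (√42 − 6)ℏ ≈ 0.4807ℏ.
L_z,max = lℏ = 6ℏ.
cos θ_min = 6/√42, so θ_min ≈ 22.21°.

|L|−L_z,max ≈ 0.4807ℏ; L_z,max = 6ℏ; θ_min ≈ 22.21°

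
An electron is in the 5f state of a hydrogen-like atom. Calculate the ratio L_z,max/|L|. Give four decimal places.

For 5f, l = 3.
|L| = 2√3 ℏ ≈ 3.4641ℏ, while L_z,max = lℏ = 3ℏ.
L_z,max/|L| = 3/√12 = 0.8660.

L_z,max/|L| = 0.8660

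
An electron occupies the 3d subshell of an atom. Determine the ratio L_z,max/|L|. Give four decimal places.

For 3d, l = 2.
|L| = √6 ℏ ≈ 2.4495ℏ, while L_z,max = lℏ = 2ℏ.
L_z,max/|L| = 2/√6 = 0.8165.

L_z,max/|L| = 0.8165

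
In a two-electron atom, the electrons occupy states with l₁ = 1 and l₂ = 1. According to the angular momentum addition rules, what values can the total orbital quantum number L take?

Angular momentum addition gives L = |l₁ − l₂|, …, l₁ + l₂.
L ∈ {0, 1, 2}.

L = 0, 1, 2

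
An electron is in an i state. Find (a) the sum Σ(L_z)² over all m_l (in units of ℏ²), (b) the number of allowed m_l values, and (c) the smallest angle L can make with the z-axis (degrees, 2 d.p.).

Σ(L_z)² = 182 ℏ²; 13 values; θ_min ≈ 22.21°

For an i orbital, l = 6.
Σ m_l² = 182, so Σ(L_z)² = 182 ℏ².
There are 2l+1 = 13 values of m_l.
cos θ_min = 6/√42, so θ_min ≈ 22.21°.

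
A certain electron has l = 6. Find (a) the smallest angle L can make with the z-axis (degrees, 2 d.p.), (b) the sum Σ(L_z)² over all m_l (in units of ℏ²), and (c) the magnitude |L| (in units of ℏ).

cos θ_min = 6/√42, so θ_min ≈ 22.21°.
Σ m_l² = 182, so Σ(L_z)² = 182 ℏ².
|L| = ℏ√(6·7) = √42 ℏ ≈ 6.481ℏ.

θ_min ≈ 22.21°; Σ(L_z)² = 182 ℏ²; |L| = √42 ℏ ≈ 6.481ℏ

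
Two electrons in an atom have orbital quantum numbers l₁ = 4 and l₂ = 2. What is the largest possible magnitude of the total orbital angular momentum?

L runs from |4 − 2| = 2 to 4 + 2 = 6.
So L can be 2, 3, 4, 5, 6.
The largest magnitude corresponds to L = 6: |L_tot| = ℏ√(6·7) = √42 ℏ.

|L_tot|_max = √42 ℏ ≈ 6.481ℏ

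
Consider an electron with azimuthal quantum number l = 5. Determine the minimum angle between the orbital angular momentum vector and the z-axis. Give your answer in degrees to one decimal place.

|L| = √(l(l+1)) ℏ = √30 ℏ.
The smallest angle corresponds to the largest L_z, i.e. m_l = l = 5, giving L_z = 5ℏ.
cos θ_min = 5/√30, so θ_min ≈ 24.1°.

θ_min ≈ 24.1°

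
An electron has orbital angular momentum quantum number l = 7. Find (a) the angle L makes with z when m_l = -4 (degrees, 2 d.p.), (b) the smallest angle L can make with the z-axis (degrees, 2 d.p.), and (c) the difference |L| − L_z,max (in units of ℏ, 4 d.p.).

θ(m_l=-4) ≈ 122.31°; θ_min ≈ 20.70°; |L|−L_z,max ≈ 0.4833ℏ

For m_l = -4: cos θ = -4/√56, θ ≈ 122.31°.
cos θ_min = 7/√56, so θ_min ≈ 20.70°.
|L| − L_z,max = (2√14 − 7)ℏ ≈ 0.4833ℏ.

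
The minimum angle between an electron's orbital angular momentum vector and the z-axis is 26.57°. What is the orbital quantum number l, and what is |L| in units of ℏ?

l = 4, |L| = 2√5 ℏ ≈ 4.472ℏ

cos²θ_min = l/(l+1) = 0.7999.
Solving: l = 4.
Then |L| = ℏ√(4·5) = 2√5 ℏ.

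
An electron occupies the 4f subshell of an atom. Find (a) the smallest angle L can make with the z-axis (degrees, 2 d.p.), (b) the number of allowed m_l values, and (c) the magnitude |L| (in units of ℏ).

The 4f subshell has l = 3.
cos θ_min = 3/√12, so θ_min ≈ 30.00°.
There are 2l+1 = 7 values of m_l.
|L| = ℏ√(3·4) = 2√3 ℏ ≈ 3.464ℏ.

θ_min ≈ 30.00°; 7 values; |L| = 2√3 ℏ ≈ 3.464ℏ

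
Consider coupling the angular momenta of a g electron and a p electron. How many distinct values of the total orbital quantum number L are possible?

The total orbital quantum number L ranges from |l₁ − l₂| to l₁ + l₂ in integer steps.
L ∈ {3, 4, 5}.
That is 3 values.

3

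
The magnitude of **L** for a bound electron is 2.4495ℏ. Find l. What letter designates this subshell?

(|L|/ℏ)² = l(l+1) = 6.
Solving: l = 2.

l = 2 (d orbital)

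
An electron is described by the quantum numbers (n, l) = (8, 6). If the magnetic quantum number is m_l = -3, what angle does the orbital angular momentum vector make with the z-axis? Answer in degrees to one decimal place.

|L|² = l(l+1)ℏ² = 42ℏ², so |L| = √42 ℏ.
L_z = m_l ℏ = −3ℏ.
cos θ = L_z/|L| = -3/√42, so θ ≈ 117.6°.

θ ≈ 117.6°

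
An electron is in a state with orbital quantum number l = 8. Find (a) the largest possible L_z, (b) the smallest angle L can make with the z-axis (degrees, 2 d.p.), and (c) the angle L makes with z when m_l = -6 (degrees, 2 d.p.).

L_z,max = lℏ = 8ℏ.
cos θ_min = 8/√72, so θ_min ≈ 19.47°.
For m_l = -6: cos θ = -6/√72, θ ≈ 135.00°.

L_z,max = 8ℏ; θ_min ≈ 19.47°; θ(m_l=-6) ≈ 135.00°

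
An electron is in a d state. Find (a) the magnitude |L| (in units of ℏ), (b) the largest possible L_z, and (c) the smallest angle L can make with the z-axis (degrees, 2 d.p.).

|L| = √6 ℏ ≈ 2.449ℏ; L_z,max = 2ℏ; θ_min ≈ 35.26°

D corresponds to l = 2.
|L| = ℏ√(2·3) = √6 ℏ ≈ 2.449ℏ.
L_z,max = lℏ = 2ℏ.
cos θ_min = 2/√6, so θ_min ≈ 35.26°.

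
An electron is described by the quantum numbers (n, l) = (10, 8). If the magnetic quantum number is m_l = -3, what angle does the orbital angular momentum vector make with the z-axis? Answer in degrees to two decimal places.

|L|² = l(l+1)ℏ² = 72ℏ², so |L| = 6√2 ℏ.
L_z = m_l ℏ = −3ℏ.
cos θ = L_z/|L| = -3/√72, so θ ≈ 110.70°.

θ ≈ 110.70°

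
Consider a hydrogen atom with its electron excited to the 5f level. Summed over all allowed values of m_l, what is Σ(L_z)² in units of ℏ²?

The 5f level has l = 3.
m_l ∈ {-3, -2, -1, 0, 1, 2, 3}.
Σ m_l² = 2·(1 + 4 + 9) = 28.

Σ(L_z)² = 28 ℏ²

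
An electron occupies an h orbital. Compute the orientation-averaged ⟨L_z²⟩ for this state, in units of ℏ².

An h state has l = 5.
The allowed m_l values are -5, -4, -3, -2, -1, 0, 1, 2, 3, 4, 5.
⟨L_z²⟩ = ℏ²·l(l+1)/3 = 10ℏ².

⟨L_z²⟩ = 10 ℏ²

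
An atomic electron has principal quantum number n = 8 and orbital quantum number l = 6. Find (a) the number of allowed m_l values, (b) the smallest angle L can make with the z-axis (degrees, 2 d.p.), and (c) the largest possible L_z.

13 values; θ_min ≈ 22.21°; L_z,max = 6ℏ

There are 2l+1 = 13 values of m_l.
cos θ_min = 6/√42, so θ_min ≈ 22.21°.
L_z,max = lℏ = 6ℏ.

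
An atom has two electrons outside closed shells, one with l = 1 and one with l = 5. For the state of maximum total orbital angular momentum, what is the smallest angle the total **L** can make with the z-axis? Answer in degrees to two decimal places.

The total orbital quantum number L ranges from |l₁ − l₂| to l₁ + l₂ in integer steps.
Allowed values: L = 4, 5, 6.
The maximum is L = 6, with |L_tot| = ℏ√(6·7) = √42 ℏ.
The minimum angle with z is arccos(6/√42) ≈ 22.21°.

θ_min ≈ 22.21°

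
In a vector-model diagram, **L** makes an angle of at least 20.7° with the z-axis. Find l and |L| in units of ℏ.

cos θ_min = l/√(l(l+1)) = √(l/(l+1)), so l/(l+1) = cos²(20.7°) = 0.8751.
Thus l = 0.8751/(1 − 0.8751) ≈ 7.
Then |L| = ℏ√(7·8) = 2√14 ℏ.

l = 7, |L| = 2√14 ℏ ≈ 7.483ℏ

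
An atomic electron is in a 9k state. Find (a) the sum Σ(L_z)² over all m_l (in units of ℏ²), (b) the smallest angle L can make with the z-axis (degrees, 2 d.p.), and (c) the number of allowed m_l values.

The 9k subshell has l = 7.
Σ m_l² = 280, so Σ(L_z)² = 280 ℏ².
cos θ_min = 7/√56, so θ_min ≈ 20.70°.
There are 2l+1 = 15 values of m_l.

Σ(L_z)² = 280 ℏ²; θ_min ≈ 20.70°; 15 values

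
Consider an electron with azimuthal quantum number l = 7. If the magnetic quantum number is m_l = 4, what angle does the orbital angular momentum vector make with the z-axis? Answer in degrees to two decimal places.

θ ≈ 57.69°

|L| = ℏ√(l(l+1)) = 2√14 ℏ.
L_z = m_l ℏ = 4ℏ.
cos θ = L_z/|L| = 4/√56, so θ ≈ 57.69°.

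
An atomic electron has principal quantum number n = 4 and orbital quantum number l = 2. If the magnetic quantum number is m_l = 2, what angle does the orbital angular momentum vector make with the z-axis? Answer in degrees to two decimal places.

θ ≈ 35.26°

|L| = √(l(l+1)) ℏ = √6 ℏ.
L_z = m_l ℏ = 2ℏ.
cos θ = L_z/|L| = 2/√6, so θ ≈ 35.26°.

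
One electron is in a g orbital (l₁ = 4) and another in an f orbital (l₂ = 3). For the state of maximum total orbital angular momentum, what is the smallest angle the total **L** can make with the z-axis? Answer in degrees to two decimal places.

L runs from |4 − 3| = 1 to 4 + 3 = 7.
L ∈ {1, 2, 3, 4, 5, 6, 7}.
The maximum is L = 7, with |L_tot| = ℏ√(7·8) = 2√14 ℏ.
The minimum angle with z is arccos(7/√56) ≈ 20.70°.

θ_min ≈ 20.70°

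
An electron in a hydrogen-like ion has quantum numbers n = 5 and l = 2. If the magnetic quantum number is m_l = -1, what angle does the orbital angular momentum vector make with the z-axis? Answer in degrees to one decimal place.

θ ≈ 114.1°

|L|² = l(l+1)ℏ² = 6ℏ², so |L| = √6 ℏ.
L_z = m_l ℏ = −1ℏ.
cos θ = L_z/|L| = -1/√6, so θ ≈ 114.1°.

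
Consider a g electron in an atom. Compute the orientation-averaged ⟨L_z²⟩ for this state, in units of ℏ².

⟨L_z²⟩ = 6.667 ℏ²

For a g orbital, l = 4.
The allowed m_l values are -4, -3, -2, -1, 0, 1, 2, 3, 4.
⟨L_z²⟩ = ℏ²·(Σ m_l²)/(2l+1) = ℏ²·60/9 = 6.667ℏ².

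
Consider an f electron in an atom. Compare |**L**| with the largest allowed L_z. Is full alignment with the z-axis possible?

No: L_z,max = 3ℏ < |L| = 2√3 ℏ ≈ 3.464ℏ

An f state has l = 3.
|L| = 2√3 ℏ ≈ 3.4641ℏ, while L_z,max = lℏ = 3ℏ.
Since |L| > L_z,max, the vector can never point exactly along z; the closest it comes is θ_min = arccos(3/√12) ≈ 30.0°.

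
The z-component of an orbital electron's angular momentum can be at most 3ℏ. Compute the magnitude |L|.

|L| = 2√3 ℏ ≈ 3.464ℏ

L_z,max = lℏ, so l = 3.
|L| = √(l(l+1)) ℏ = 2√3 ℏ.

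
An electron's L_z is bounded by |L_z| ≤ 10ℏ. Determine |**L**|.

The maximum L_z equals lℏ, giving l = 10.
|L| = √(l(l+1)) ℏ = √110 ℏ.

|L| = √110 ℏ ≈ 10.488ℏ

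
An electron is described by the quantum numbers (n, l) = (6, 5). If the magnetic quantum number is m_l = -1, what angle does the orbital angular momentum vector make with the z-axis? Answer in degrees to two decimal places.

θ ≈ 100.52°

|L| = √(l(l+1)) ℏ = √30 ℏ.
L_z = m_l ℏ = −1ℏ.
cos θ = L_z/|L| = -1/√30, so θ ≈ 100.52°.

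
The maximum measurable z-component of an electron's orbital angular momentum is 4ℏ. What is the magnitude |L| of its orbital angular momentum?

|L| = 2√5 ℏ ≈ 4.472ℏ

L_z,max = lℏ, so l = 4.
|L| = ℏ√(l(l+1)) = 2√5 ℏ.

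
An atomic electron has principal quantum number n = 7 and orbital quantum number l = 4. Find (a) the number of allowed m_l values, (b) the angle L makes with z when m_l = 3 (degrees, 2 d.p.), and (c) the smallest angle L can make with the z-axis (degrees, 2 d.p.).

There are 2l+1 = 9 values of m_l.
For m_l = 3: cos θ = 3/√20, θ ≈ 47.87°.
cos θ_min = 4/√20, so θ_min ≈ 26.57°.

9 values; θ(m_l=3) ≈ 47.87°; θ_min ≈ 26.57°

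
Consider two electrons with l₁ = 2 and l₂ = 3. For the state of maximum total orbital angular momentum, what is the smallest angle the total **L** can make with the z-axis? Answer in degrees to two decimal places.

Angular momentum addition gives L = |l₁ − l₂|, …, l₁ + l₂.
L ∈ {1, 2, 3, 4, 5}.
The maximum is L = 5, with |L_tot| = ℏ√(5·6) = √30 ℏ.
The minimum angle with z is arccos(5/√30) ≈ 24.09°.

θ_min ≈ 24.09°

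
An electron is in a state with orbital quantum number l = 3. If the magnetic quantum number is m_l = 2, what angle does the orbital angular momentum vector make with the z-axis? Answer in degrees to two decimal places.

|L|² = l(l+1)ℏ² = 12ℏ², so |L| = 2√3 ℏ.
L_z = m_l ℏ = 2ℏ.
cos θ = L_z/|L| = 2/√12, so θ ≈ 54.74°.

θ ≈ 54.74°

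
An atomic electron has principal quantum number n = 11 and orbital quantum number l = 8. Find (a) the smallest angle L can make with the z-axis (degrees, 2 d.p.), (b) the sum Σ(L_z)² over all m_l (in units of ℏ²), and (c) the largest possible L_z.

θ_min ≈ 19.47°; Σ(L_z)² = 408 ℏ²; L_z,max = 8ℏ

cos θ_min = 8/√72, so θ_min ≈ 19.47°.
Σ m_l² = 408, so Σ(L_z)² = 408 ℏ².
L_z,max = lℏ = 8ℏ.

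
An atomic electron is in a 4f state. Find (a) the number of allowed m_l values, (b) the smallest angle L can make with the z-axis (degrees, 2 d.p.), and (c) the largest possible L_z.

4f means n = 4, l = 3.
There are 2l+1 = 7 values of m_l.
cos θ_min = 3/√12, so θ_min ≈ 30.00°.
L_z,max = lℏ = 3ℏ.

7 values; θ_min ≈ 30.00°; L_z,max = 3ℏ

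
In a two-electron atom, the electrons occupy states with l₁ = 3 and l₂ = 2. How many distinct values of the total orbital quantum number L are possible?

5

Angular momentum addition gives L = |l₁ − l₂|, …, l₁ + l₂.
Allowed values: L = 1, 2, 3, 4, 5.
That is 5 values.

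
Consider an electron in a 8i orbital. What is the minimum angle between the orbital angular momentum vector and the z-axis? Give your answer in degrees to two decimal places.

θ_min ≈ 22.21°

8i means n = 8, l = 6.
|L|² = l(l+1)ℏ² = 42ℏ², so |L| = √42 ℏ.
The smallest angle corresponds to the largest L_z, i.e. m_l = l = 6, giving L_z = 6ℏ.
cos θ_min = 6/√42, so θ_min ≈ 22.21°.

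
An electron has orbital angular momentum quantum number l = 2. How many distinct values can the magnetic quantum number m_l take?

The number of m_l values is 2l + 1 = 2·2 + 1 = 5.

5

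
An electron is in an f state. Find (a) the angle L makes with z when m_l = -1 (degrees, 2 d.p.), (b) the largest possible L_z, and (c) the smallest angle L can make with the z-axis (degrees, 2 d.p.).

F corresponds to l = 3.
For m_l = -1: cos θ = -1/√12, θ ≈ 106.78°.
L_z,max = lℏ = 3ℏ.
cos θ_min = 3/√12, so θ_min ≈ 30.00°.

θ(m_l=-1) ≈ 106.78°; L_z,max = 3ℏ; θ_min ≈ 30.00°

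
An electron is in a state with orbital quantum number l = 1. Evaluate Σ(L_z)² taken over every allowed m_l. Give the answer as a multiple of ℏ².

The allowed m_l values are -1, 0, 1.
Σ m_l² = l(l+1)(2l+1)/3 = 1·2·3/3 = 2.

Σ(L_z)² = 2 ℏ²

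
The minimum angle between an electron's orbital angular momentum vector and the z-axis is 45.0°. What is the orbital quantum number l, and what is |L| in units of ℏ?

l = 1, |L| = √2 ℏ ≈ 1.414ℏ

cos θ_min = l/√(l(l+1)) = √(l/(l+1)), so l/(l+1) = cos²(45.0°) = 0.5000.
l = cos²θ/sin²θ ≈ 1.
Then |L| = ℏ√(1·2) = √2 ℏ.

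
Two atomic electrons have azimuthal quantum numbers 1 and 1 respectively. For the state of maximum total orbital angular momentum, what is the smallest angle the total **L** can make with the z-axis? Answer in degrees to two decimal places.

θ_min ≈ 35.26°

By the triangle rule, |l₁ − l₂| ≤ L ≤ l₁ + l₂.
Allowed values: L = 0, 1, 2.
The maximum is L = 2, with |L_tot| = ℏ√(2·3) = √6 ℏ.
The minimum angle with z is arccos(2/√6) ≈ 35.26°.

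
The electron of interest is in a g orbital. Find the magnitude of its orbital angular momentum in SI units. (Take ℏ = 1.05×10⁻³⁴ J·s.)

|L| = 4.70×10⁻³⁴ J·s

A g state has l = 4.
|L| = ℏ√(l(l+1)) = ℏ√(4·5) = 2√5 ℏ
Numerically, |L| = 4.472 × (1.05×10⁻³⁴ J·s) = 4.70×10⁻³⁴ J·s.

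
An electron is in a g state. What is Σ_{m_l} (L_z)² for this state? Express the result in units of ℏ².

G corresponds to l = 4.
m_l runs from −4 to 4, i.e. {-4, -3, -2, -1, 0, 1, 2, 3, 4}.
Summing m² from −4 to 4: Σ m_l² = 60.

Σ(L_z)² = 60 ℏ²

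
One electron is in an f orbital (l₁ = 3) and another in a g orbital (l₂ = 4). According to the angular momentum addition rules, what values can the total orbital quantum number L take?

L = 1, 2, 3, 4, 5, 6, 7

By the triangle rule, |l₁ − l₂| ≤ L ≤ l₁ + l₂.
So L can be 1, 2, 3, 4, 5, 6, 7.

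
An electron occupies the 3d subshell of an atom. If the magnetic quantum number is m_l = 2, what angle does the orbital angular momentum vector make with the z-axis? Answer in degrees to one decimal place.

θ ≈ 35.3°

The 3d subshell has l = 2.
|L|² = l(l+1)ℏ² = 6ℏ², so |L| = √6 ℏ.
L_z = m_l ℏ = 2ℏ.
cos θ = L_z/|L| = 2/√6, so θ ≈ 35.3°.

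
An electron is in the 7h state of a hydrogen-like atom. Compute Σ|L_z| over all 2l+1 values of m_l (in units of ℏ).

For 7h, l = 5.
The allowed m_l values are -5, -4, -3, -2, -1, 0, 1, 2, 3, 4, 5.
Σ|m_l| = l(l+1) = 30.

Σ|L_z| = 30 ℏ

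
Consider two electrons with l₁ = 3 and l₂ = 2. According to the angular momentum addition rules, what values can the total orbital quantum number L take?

Angular momentum addition gives L = |l₁ − l₂|, …, l₁ + l₂.
So L can be 1, 2, 3, 4, 5.

L = 1, 2, 3, 4, 5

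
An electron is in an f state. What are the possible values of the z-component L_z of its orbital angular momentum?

L_z ∈ {−3ℏ, −2ℏ, −ℏ, 0, ℏ, 2ℏ, 3ℏ}

An f state has l = 3.
L_z = m_l ℏ with m_l ranging from −l to +l in integer steps.
For l = 3: m_l ∈ {-3, -2, -1, 0, 1, 2, 3}.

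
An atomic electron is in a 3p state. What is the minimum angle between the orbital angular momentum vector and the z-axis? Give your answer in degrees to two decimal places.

For 3p, l = 1.
|L| = √(l(l+1)) ℏ = √2 ℏ.
The smallest angle corresponds to the largest L_z, i.e. m_l = l = 1, giving L_z = 1ℏ.
cos θ_min = 1/√2, so θ_min ≈ 45.00°.

θ_min ≈ 45.00°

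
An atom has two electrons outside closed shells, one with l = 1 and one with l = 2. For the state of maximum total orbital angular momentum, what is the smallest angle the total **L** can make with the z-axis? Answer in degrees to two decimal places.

The total orbital quantum number L ranges from |l₁ − l₂| to l₁ + l₂ in integer steps.
So L can be 1, 2, 3.
The maximum is L = 3, with |L_tot| = ℏ√(3·4) = 2√3 ℏ.
The minimum angle with z is arccos(3/√12) ≈ 30.00°.

θ_min ≈ 30.00°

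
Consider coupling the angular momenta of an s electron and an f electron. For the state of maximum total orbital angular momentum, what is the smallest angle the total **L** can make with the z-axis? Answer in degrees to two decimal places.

The total orbital quantum number L ranges from |l₁ − l₂| to l₁ + l₂ in integer steps.
So L can be 3.
The maximum is L = 3, with |L_tot| = ℏ√(3·4) = 2√3 ℏ.
The minimum angle with z is arccos(3/√12) ≈ 30.00°.

θ_min ≈ 30.00°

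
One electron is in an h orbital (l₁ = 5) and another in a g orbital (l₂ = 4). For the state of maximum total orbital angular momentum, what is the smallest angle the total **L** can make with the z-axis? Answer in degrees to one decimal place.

θ_min ≈ 18.4°

Angular momentum addition gives L = |l₁ − l₂|, …, l₁ + l₂.
L ∈ {1, 2, 3, 4, 5, 6, 7, 8, 9}.
The maximum is L = 9, with |L_tot| = ℏ√(9·10) = 3√10 ℏ.
The minimum angle with z is arccos(9/√90) ≈ 18.4°.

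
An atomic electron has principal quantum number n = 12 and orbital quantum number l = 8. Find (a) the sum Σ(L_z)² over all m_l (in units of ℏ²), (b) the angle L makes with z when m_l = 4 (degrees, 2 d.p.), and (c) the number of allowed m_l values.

Σ m_l² = 408, so Σ(L_z)² = 408 ℏ².
For m_l = 4: cos θ = 4/√72, θ ≈ 61.87°.
There are 2l+1 = 17 values of m_l.

Σ(L_z)² = 408 ℏ²; θ(m_l=4) ≈ 61.87°; 17 values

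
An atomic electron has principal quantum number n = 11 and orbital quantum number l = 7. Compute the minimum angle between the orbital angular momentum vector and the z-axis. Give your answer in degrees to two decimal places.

θ_min ≈ 20.70°

|L| = ℏ√(l(l+1)) = 2√14 ℏ.
The smallest angle corresponds to the largest L_z, i.e. m_l = l = 7, giving L_z = 7ℏ.
cos θ_min = 7/√56, so θ_min ≈ 20.70°.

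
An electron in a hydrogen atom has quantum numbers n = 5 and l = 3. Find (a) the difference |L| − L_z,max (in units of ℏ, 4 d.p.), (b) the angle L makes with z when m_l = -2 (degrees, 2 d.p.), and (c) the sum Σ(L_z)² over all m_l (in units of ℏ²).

|L|−L_z,max ≈ 0.4641ℏ; θ(m_l=-2) ≈ 125.26°; Σ(L_z)² = 28 ℏ²

|L| − L_z,max = (2√3 − 3)ℏ ≈ 0.4641ℏ.
For m_l = -2: cos θ = -2/√12, θ ≈ 125.26°.
Σ m_l² = 28, so Σ(L_z)² = 28 ℏ².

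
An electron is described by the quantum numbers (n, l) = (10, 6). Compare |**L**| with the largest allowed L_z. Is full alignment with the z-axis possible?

|L| = √42 ℏ ≈ 6.4807ℏ, while L_z,max = lℏ = 6ℏ.
Since |L| > L_z,max, the vector can never point exactly along z; the closest it comes is θ_min = arccos(6/√42) ≈ 22.2°.

No: L_z,max = 6ℏ < |L| = √42 ℏ ≈ 6.481ℏ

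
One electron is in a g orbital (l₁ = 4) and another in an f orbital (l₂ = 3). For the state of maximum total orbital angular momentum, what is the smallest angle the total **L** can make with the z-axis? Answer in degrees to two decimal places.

θ_min ≈ 20.70°

Angular momentum addition gives L = |l₁ − l₂|, …, l₁ + l₂.
So L can be 1, 2, 3, 4, 5, 6, 7.
The maximum is L = 7, with |L_tot| = ℏ√(7·8) = 2√14 ℏ.
The minimum angle with z is arccos(7/√56) ≈ 20.70°.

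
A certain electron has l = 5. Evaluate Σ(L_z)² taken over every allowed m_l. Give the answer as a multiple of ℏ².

Σ(L_z)² = 110 ℏ²

The allowed m_l values are -5, -4, -3, -2, -1, 0, 1, 2, 3, 4, 5.
Summing m² from −5 to 5: Σ m_l² = 110.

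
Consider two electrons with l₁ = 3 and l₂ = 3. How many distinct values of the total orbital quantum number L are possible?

7

The total orbital quantum number L ranges from |l₁ − l₂| to l₁ + l₂ in integer steps.
Allowed values: L = 0, 1, 2, 3, 4, 5, 6.
That is 7 values.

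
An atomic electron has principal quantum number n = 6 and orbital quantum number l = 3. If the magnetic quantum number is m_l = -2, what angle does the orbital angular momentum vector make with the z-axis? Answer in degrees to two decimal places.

θ ≈ 125.26°

|L| = ℏ√(l(l+1)) = 2√3 ℏ.
L_z = m_l ℏ = −2ℏ.
cos θ = L_z/|L| = -2/√12, so θ ≈ 125.26°.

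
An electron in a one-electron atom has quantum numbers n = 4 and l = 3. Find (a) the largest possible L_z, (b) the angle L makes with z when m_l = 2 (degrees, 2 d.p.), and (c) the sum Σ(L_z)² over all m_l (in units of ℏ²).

L_z,max = lℏ = 3ℏ.
For m_l = 2: cos θ = 2/√12, θ ≈ 54.74°.
Σ m_l² = 28, so Σ(L_z)² = 28 ℏ².

L_z,max = 3ℏ; θ(m_l=2) ≈ 54.74°; Σ(L_z)² = 28 ℏ²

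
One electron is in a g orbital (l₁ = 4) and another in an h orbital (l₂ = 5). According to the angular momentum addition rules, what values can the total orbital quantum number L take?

By the triangle rule, |l₁ − l₂| ≤ L ≤ l₁ + l₂.
L ∈ {1, 2, 3, 4, 5, 6, 7, 8, 9}.

L = 1, 2, 3, 4, 5, 6, 7, 8, 9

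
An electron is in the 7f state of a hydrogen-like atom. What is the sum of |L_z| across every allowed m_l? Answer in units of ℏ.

For 7f, l = 3.
m_l runs from −3 to 3, i.e. {-3, -2, -1, 0, 1, 2, 3}.
Σ|m_l| = 2(1+2+…+3) = 12.

Σ|L_z| = 12 ℏ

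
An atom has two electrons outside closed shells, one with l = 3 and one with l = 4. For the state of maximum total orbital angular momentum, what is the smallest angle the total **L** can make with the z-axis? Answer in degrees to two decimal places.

θ_min ≈ 20.70°

L runs from |3 − 4| = 1 to 3 + 4 = 7.
Allowed values: L = 1, 2, 3, 4, 5, 6, 7.
The maximum is L = 7, with |L_tot| = ℏ√(7·8) = 2√14 ℏ.
The minimum angle with z is arccos(7/√56) ≈ 20.70°.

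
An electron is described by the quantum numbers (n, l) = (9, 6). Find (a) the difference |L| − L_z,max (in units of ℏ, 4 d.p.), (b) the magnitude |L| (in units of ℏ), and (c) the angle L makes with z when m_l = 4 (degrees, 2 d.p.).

|L| − L_z,max = (√42 − 6)ℏ ≈ 0.4807ℏ.
|L| = ℏ√(6·7) = √42 ℏ ≈ 6.481ℏ.
For m_l = 4: cos θ = 4/√42, θ ≈ 51.89°.

|L|−L_z,max ≈ 0.4807ℏ; |L| = √42 ℏ ≈ 6.481ℏ; θ(m_l=4) ≈ 51.89°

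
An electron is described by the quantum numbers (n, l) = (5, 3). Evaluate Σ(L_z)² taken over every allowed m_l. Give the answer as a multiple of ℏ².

Σ(L_z)² = 28 ℏ²

The allowed m_l values are -3, -2, -1, 0, 1, 2, 3.
Σ m_l² = l(l+1)(2l+1)/3 = 3·4·7/3 = 28.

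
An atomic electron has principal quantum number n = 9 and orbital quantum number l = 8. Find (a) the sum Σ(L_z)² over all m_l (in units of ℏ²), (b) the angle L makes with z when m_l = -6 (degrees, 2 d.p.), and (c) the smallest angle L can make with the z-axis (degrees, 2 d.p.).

Σ m_l² = 408, so Σ(L_z)² = 408 ℏ².
For m_l = -6: cos θ = -6/√72, θ ≈ 135.00°.
cos θ_min = 8/√72, so θ_min ≈ 19.47°.

Σ(L_z)² = 408 ℏ²; θ(m_l=-6) ≈ 135.00°; θ_min ≈ 19.47°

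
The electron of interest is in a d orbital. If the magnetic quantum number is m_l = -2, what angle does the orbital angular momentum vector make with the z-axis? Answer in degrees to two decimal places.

For a d orbital, l = 2.
|L| = √(l(l+1)) ℏ = √6 ℏ.
L_z = m_l ℏ = −2ℏ.
cos θ = L_z/|L| = -2/√6, so θ ≈ 144.74°.

θ ≈ 144.74°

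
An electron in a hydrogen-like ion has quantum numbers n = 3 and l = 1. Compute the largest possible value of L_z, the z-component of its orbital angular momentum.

L_z,max = 1ℏ

L_z = m_l ℏ with m_l ∈ {−1, …, 1}; the maximum is m_l = 1.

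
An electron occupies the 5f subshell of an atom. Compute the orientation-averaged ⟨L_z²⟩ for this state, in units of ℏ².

⟨L_z²⟩ = 4 ℏ²

5f means n = 5, l = 3.
m_l runs from −3 to 3, i.e. {-3, -2, -1, 0, 1, 2, 3}.
⟨L_z²⟩ = ℏ²·(Σ m_l²)/(2l+1) = ℏ²·28/7 = 4ℏ².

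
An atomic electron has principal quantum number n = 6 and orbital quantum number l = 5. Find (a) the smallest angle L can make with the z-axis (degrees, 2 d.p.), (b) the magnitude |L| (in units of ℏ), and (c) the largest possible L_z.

θ_min ≈ 24.09°; |L| = √30 ℏ ≈ 5.477ℏ; L_z,max = 5ℏ

cos θ_min = 5/√30, so θ_min ≈ 24.09°.
|L| = ℏ√(5·6) = √30 ℏ ≈ 5.477ℏ.
L_z,max = lℏ = 5ℏ.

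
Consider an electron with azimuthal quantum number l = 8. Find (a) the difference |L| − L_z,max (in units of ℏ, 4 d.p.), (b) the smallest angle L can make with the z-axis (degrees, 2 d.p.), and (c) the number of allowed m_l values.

|L|−L_z,max ≈ 0.4853ℏ; θ_min ≈ 19.47°; 17 values

|L| − L_z,max = (6√2 − 8)ℏ ≈ 0.4853ℏ.
cos θ_min = 8/√72, so θ_min ≈ 19.47°.
There are 2l+1 = 17 values of m_l.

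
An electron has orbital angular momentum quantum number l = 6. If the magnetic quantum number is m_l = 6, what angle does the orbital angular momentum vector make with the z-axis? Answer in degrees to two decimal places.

θ ≈ 22.21°

|L| = ℏ√(l(l+1)) = √42 ℏ.
L_z = m_l ℏ = 6ℏ.
cos θ = L_z/|L| = 6/√42, so θ ≈ 22.21°.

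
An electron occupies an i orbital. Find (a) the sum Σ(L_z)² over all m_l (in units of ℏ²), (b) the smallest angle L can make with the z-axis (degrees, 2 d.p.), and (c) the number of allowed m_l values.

Σ(L_z)² = 182 ℏ²; θ_min ≈ 22.21°; 13 values

I corresponds to l = 6.
Σ m_l² = 182, so Σ(L_z)² = 182 ℏ².
cos θ_min = 6/√42, so θ_min ≈ 22.21°.
There are 2l+1 = 13 values of m_l.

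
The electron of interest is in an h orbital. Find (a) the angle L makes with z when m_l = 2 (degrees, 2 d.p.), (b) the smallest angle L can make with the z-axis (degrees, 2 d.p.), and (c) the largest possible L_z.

θ(m_l=2) ≈ 68.58°; θ_min ≈ 24.09°; L_z,max = 5ℏ

The letter h corresponds to l = 5.
For m_l = 2: cos θ = 2/√30, θ ≈ 68.58°.
cos θ_min = 5/√30, so θ_min ≈ 24.09°.
L_z,max = lℏ = 5ℏ.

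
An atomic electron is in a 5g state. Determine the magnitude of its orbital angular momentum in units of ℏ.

|L| = 2√5 ℏ ≈ 4.472ℏ

For 5g, l = 4.
|L| = ℏ√(l(l+1)) = ℏ√(4·5) = 2√5 ℏ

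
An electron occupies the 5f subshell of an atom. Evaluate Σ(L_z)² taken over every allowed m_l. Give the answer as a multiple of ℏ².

The 5f subshell has l = 3.
The allowed m_l values are -3, -2, -1, 0, 1, 2, 3.
Σ m_l² = 2·(1 + 4 + 9) = 28.

Σ(L_z)² = 28 ℏ²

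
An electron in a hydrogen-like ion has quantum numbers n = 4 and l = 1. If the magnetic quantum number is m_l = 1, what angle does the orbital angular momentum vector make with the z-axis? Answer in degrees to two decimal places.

θ ≈ 45.00°

|L|² = l(l+1)ℏ² = 2ℏ², so |L| = √2 ℏ.
L_z = m_l ℏ = 1ℏ.
cos θ = L_z/|L| = 1/√2, so θ ≈ 45.00°.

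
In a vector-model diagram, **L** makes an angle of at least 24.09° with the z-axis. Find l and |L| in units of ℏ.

l = 5, |L| = √30 ℏ ≈ 5.477ℏ

At minimum angle, m_l = l, so cos θ = l/√(l(l+1)); cos²θ = l/(l+1) = 0.8334.
Thus l = 0.8334/(1 − 0.8334) ≈ 5.
Then |L| = ℏ√(5·6) = √30 ℏ.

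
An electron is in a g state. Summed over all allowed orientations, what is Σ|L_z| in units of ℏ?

Σ|L_z| = 20 ℏ

For a g orbital, l = 4.
m_l ∈ {-4, -3, -2, -1, 0, 1, 2, 3, 4}.
Σ|m_l| = l(l+1) = 20.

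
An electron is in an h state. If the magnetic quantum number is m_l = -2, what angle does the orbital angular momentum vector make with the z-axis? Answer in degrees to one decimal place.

θ ≈ 111.4°

An h state has l = 5.
|L| = ℏ√(l(l+1)) = √30 ℏ.
L_z = m_l ℏ = −2ℏ.
cos θ = L_z/|L| = -2/√30, so θ ≈ 111.4°.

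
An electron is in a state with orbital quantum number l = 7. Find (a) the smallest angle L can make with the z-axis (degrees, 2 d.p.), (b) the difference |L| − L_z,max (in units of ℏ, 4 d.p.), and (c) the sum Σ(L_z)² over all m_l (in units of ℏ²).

cos θ_min = 7/√56, so θ_min ≈ 20.70°.
|L| − L_z,max = (2√14 − 7)ℏ ≈ 0.4833ℏ.
Σ m_l² = 280, so Σ(L_z)² = 280 ℏ².

θ_min ≈ 20.70°; |L|−L_z,max ≈ 0.4833ℏ; Σ(L_z)² = 280 ℏ²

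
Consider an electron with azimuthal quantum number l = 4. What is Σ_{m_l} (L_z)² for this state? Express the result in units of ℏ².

m_l ∈ {-4, -3, -2, -1, 0, 1, 2, 3, 4}.
Summing m² from −4 to 4: Σ m_l² = 60.

Σ(L_z)² = 60 ℏ²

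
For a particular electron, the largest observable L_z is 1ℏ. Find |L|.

The maximum L_z equals lℏ, giving l = 1.
|L| = ℏ√(l(l+1)) = √2 ℏ.

|L| = √2 ℏ ≈ 1.414ℏ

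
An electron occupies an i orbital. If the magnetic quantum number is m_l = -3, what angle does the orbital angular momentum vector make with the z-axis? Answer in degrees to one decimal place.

The letter i corresponds to l = 6.
|L| = ℏ√(l(l+1)) = √42 ℏ.
L_z = m_l ℏ = −3ℏ.
cos θ = L_z/|L| = -3/√42, so θ ≈ 117.6°.

θ ≈ 117.6°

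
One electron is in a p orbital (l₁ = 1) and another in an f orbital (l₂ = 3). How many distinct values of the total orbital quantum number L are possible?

By the triangle rule, |l₁ − l₂| ≤ L ≤ l₁ + l₂.
So L can be 2, 3, 4.
That is 3 values.

3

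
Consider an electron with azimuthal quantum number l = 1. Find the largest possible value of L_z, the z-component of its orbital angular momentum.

L_z = m_l ℏ with m_l ∈ {−1, …, 1}; the maximum is m_l = 1.

L_z,max = 1ℏ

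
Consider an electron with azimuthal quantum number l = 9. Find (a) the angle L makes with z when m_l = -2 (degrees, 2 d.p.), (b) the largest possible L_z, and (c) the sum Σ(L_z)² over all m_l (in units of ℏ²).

For m_l = -2: cos θ = -2/√90, θ ≈ 102.17°.
L_z,max = lℏ = 9ℏ.
Σ m_l² = 570, so Σ(L_z)² = 570 ℏ².

θ(m_l=-2) ≈ 102.17°; L_z,max = 9ℏ; Σ(L_z)² = 570 ℏ²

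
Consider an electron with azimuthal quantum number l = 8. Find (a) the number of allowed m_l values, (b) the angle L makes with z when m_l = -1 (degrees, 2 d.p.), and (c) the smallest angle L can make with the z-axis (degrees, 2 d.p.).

17 values; θ(m_l=-1) ≈ 96.77°; θ_min ≈ 19.47°

There are 2l+1 = 17 values of m_l.
For m_l = -1: cos θ = -1/√72, θ ≈ 96.77°.
cos θ_min = 8/√72, so θ_min ≈ 19.47°.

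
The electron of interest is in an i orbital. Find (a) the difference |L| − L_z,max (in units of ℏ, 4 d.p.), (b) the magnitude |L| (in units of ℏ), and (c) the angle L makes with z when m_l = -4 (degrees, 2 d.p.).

The letter i corresponds to l = 6.
|L| − L_z,max = (√42 − 6)ℏ ≈ 0.4807ℏ.
|L| = ℏ√(6·7) = √42 ℏ ≈ 6.481ℏ.
For m_l = -4: cos θ = -4/√42, θ ≈ 128.11°.

|L|−L_z,max ≈ 0.4807ℏ; |L| = √42 ℏ ≈ 6.481ℏ; θ(m_l=-4) ≈ 128.11°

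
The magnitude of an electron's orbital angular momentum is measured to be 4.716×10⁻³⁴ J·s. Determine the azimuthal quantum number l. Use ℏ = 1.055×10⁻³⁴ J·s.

l = 4

In units of ℏ, |L| ≈ 4.470.
Set l(l+1) = 19.98; the integer solution is l = 4.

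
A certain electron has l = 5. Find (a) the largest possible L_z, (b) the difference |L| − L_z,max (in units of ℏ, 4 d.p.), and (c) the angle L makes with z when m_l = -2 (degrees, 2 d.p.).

L_z,max = lℏ = 5ℏ.
|L| − L_z,max = (√30 − 5)ℏ ≈ 0.4772ℏ.
For m_l = -2: cos θ = -2/√30, θ ≈ 111.42°.

L_z,max = 5ℏ; |L|−L_z,max ≈ 0.4772ℏ; θ(m_l=-2) ≈ 111.42°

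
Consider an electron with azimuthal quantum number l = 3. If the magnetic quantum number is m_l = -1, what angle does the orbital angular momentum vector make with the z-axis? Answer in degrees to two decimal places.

|L| = √(l(l+1)) ℏ = 2√3 ℏ.
L_z = m_l ℏ = −1ℏ.
cos θ = L_z/|L| = -1/√12, so θ ≈ 106.78°.

θ ≈ 106.78°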